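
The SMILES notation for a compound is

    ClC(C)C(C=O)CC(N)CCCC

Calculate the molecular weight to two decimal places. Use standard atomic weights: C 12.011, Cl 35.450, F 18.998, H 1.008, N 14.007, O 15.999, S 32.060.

First, the molecular formula is C10H20ClNO (counting implicit H from valence).
  C: 10 × 12.011 = 120.110
  Cl: 1 × 35.450 = 35.450
  H: 20 × 1.008 = 20.160
  N: 1 × 14.007 = 14.007
  O: 1 × 15.999 = 15.999
Sum: 10×12.011 + 1×35.450 + 20×1.008 + 1×14.007 + 1×15.999 = 205.726 → 205.73 g/mol.

205.73 g/mol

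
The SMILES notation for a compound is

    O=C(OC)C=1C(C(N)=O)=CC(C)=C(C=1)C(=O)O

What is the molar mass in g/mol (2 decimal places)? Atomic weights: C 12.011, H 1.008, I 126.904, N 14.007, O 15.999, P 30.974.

237.21 g/mol

First, the molecular formula is C11H11NO5 (counting implicit H from valence).
  C: 11 × 12.011 = 132.121
  H: 11 × 1.008 = 11.088
  N: 1 × 14.007 = 14.007
  O: 5 × 15.999 = 79.995
Sum: 11×12.011 + 11×1.008 + 1×14.007 + 5×15.999 = 237.211 → 237.21 g/mol.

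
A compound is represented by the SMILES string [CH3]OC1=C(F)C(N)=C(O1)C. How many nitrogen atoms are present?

Scan the SMILES for N atoms (remember two-letter symbols like Cl and Br are single atoms).
Nitrogen count: 1.

1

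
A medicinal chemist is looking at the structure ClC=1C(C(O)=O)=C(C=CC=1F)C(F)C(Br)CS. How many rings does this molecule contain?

In SMILES, each pair of matching ring-closure digits denotes one ring-closing bond; the number of such bonds equals the number of independent rings.
Ring-closure bonds here: 1.

1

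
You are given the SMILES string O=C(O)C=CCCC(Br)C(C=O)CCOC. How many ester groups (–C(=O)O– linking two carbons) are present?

0

Scan the SMILES for the ester motif — none present.
Groups that are present: 1 aldehyde, 1 alkene, 1 carboxylic acid, 1 ether.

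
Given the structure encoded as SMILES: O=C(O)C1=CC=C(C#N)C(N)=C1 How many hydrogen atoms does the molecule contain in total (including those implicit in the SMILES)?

Walk through each heavy atom and fill implicit hydrogens from standard valence (C 4, N 3, O 2, S 2, halogen 1):
  atom 1: O, bond orders sum to 2 (valence 2) → 0 H
  atom 2: C, bond orders sum to 4 (valence 4) → 0 H
  atom 3: O, bond orders sum to 1 (valence 2) → 1 H
  atom 4: C, bond orders sum to 4 (valence 4) → 0 H
  atom 5: C, bond orders sum to 3 (valence 4) → 1 H
  atom 6: C, bond orders sum to 3 (valence 4) → 1 H
  atom 7: C, bond orders sum to 4 (valence 4) → 0 H
  atom 8: C, bond orders sum to 4 (valence 4) → 0 H
  atom 9: N, bond orders sum to 3 (valence 3) → 0 H
  atom 10: C, bond orders sum to 4 (valence 4) → 0 H
  atom 11: N, bond orders sum to 1 (valence 3) → 2 H
  atom 12: C, bond orders sum to 3 (valence 4) → 1 H
Total hydrogens: 6.

6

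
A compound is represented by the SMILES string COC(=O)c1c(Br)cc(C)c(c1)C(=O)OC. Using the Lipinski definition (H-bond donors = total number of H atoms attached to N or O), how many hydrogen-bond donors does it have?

0

Donors: find every N or O and count the H atoms it carries.
  atom 2 (O): bond orders sum to 2 → 0 H
  atom 4 (O): bond orders sum to 2 → 0 H
  atom 14 (O): bond orders sum to 2 → 0 H
  atom 15 (O): bond orders sum to 2 → 0 H
Lipinski HBD = 0.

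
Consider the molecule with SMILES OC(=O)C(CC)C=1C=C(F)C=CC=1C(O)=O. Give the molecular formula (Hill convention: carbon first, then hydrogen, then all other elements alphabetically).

Walk through each heavy atom and fill implicit hydrogens from standard valence (C 4, N 3, O 2, S 2, halogen 1):
  atom 1: O, bond orders sum to 1 (valence 2) → 1 H
  atom 2: C, bond orders sum to 4 (valence 4) → 0 H
  atom 3: O, bond orders sum to 2 (valence 2) → 0 H
  atom 4: C, bond orders sum to 3 (valence 4) → 1 H
  atom 5: C, bond orders sum to 2 (valence 4) → 2 H
  atom 6: C, bond orders sum to 1 (valence 4) → 3 H
  atom 7: C, bond orders sum to 4 (valence 4) → 0 H
  atom 8: C, bond orders sum to 3 (valence 4) → 1 H
  atom 9: C, bond orders sum to 4 (valence 4) → 0 H
  atom 10: F (halogen, monovalent) → 0 H
  atom 11: C, bond orders sum to 3 (valence 4) → 1 H
  atom 12: C, bond orders sum to 3 (valence 4) → 1 H
  atom 13: C, bond orders sum to 4 (valence 4) → 0 H
  atom 14: C, bond orders sum to 4 (valence 4) → 0 H
  atom 15: O, bond orders sum to 1 (valence 2) → 1 H
  atom 16: O, bond orders sum to 2 (valence 2) → 0 H
Totals → C:11, H:11, F:1, O:4.
In Hill order: C11H11FO4.

C11H11FO4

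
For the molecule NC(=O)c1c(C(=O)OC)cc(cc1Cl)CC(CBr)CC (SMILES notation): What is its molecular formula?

Walk through each heavy atom and fill implicit hydrogens from standard valence (C 4, N 3, O 2, S 2, halogen 1); for lowercase aromatic atoms, an aromatic c carries 1 H when it has two neighbours and 0 H with three, and aromatic n carries 0 H:
  atom 1: N, bond orders sum to 1 (valence 3) → 2 H
  atom 2: C, bond orders sum to 4 (valence 4) → 0 H
  atom 3: O, bond orders sum to 2 (valence 2) → 0 H
  atom 4: aromatic c, 3 neighbours → 0 H
  atom 5: aromatic c, 3 neighbours → 0 H
  atom 6: C, bond orders sum to 4 (valence 4) → 0 H
  atom 7: O, bond orders sum to 2 (valence 2) → 0 H
  atom 8: O, bond orders sum to 2 (valence 2) → 0 H
  atom 9: C, bond orders sum to 1 (valence 4) → 3 H
  atom 10: aromatic c, 2 neighbours → 1 H
  atom 11: aromatic c, 3 neighbours → 0 H
  atom 12: aromatic c, 2 neighbours → 1 H
  atom 13: aromatic c, 3 neighbours → 0 H
  atom 14: Cl (halogen, monovalent) → 0 H
  atom 15: C, bond orders sum to 2 (valence 4) → 2 H
  atom 16: C, bond orders sum to 3 (valence 4) → 1 H
  atom 17: C, bond orders sum to 2 (valence 4) → 2 H
  atom 18: Br (halogen, monovalent) → 0 H
  atom 19: C, bond orders sum to 2 (valence 4) → 2 H
  atom 20: C, bond orders sum to 1 (valence 4) → 3 H
Totals → C:14, H:17, Br:1, Cl:1, N:1, O:3.
In Hill order: C14H17BrClNO3.

C14H17BrClNO3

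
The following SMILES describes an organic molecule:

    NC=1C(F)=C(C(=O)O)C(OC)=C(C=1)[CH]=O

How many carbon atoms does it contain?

9

Count every carbon token in the SMILES (each C, including those in ring-closure positions and inside branches).
Carbon count: 9.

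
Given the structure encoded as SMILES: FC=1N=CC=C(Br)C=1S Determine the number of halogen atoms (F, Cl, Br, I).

Halogen atoms appear at heavy-atom positions 1, 7 (1×Br, 1×F).
Other groups present: 1 thiol.
Halogen count: 2.

2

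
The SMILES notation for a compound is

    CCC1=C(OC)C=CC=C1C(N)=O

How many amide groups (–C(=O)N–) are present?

The amide motif appears at heavy-atom position 11 in the SMILES.
Other groups present: 1 ether.
Amide count: 1.

1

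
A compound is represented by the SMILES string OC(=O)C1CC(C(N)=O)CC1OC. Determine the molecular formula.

C8H13NO4

Walk through each heavy atom and fill implicit hydrogens from standard valence (C 4, N 3, O 2, S 2, halogen 1):
  atom 1: O, bond orders sum to 1 (valence 2) → 1 H
  atom 2: C, bond orders sum to 4 (valence 4) → 0 H
  atom 3: O, bond orders sum to 2 (valence 2) → 0 H
  atom 4: C, bond orders sum to 3 (valence 4) → 1 H
  atom 5: C, bond orders sum to 2 (valence 4) → 2 H
  atom 6: C, bond orders sum to 3 (valence 4) → 1 H
  atom 7: C, bond orders sum to 4 (valence 4) → 0 H
  atom 8: N, bond orders sum to 1 (valence 3) → 2 H
  atom 9: O, bond orders sum to 2 (valence 2) → 0 H
  atom 10: C, bond orders sum to 2 (valence 4) → 2 H
  atom 11: C, bond orders sum to 3 (valence 4) → 1 H
  atom 12: O, bond orders sum to 2 (valence 2) → 0 H
  atom 13: C, bond orders sum to 1 (valence 4) → 3 H
Totals → C:8, H:13, N:1, O:4.
In Hill order: C8H13NO4.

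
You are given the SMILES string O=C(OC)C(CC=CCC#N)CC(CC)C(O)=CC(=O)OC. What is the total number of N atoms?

1

Scan the SMILES for N atoms (remember two-letter symbols like Cl and Br are single atoms).
Nitrogen count: 1.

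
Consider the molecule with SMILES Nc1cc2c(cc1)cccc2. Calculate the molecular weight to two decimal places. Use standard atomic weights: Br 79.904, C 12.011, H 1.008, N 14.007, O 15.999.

First, the molecular formula is C10H9N (counting implicit H from valence).
  C: 10 × 12.011 = 120.110
  H: 9 × 1.008 = 9.072
  N: 1 × 14.007 = 14.007
Sum: 10×12.011 + 9×1.008 + 1×14.007 = 143.189 → 143.19 g/mol.

143.19 g/mol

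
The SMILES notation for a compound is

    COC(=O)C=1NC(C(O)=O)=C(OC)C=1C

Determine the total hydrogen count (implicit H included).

Walk through each heavy atom and fill implicit hydrogens from standard valence (C 4, N 3, O 2, S 2, halogen 1):
  atom 1: C, bond orders sum to 1 (valence 4) → 3 H
  atom 2: O, bond orders sum to 2 (valence 2) → 0 H
  atom 3: C, bond orders sum to 4 (valence 4) → 0 H
  atom 4: O, bond orders sum to 2 (valence 2) → 0 H
  atom 5: C, bond orders sum to 4 (valence 4) → 0 H
  atom 6: N, bond orders sum to 2 (valence 3) → 1 H
  atom 7: C, bond orders sum to 4 (valence 4) → 0 H
  atom 8: C, bond orders sum to 4 (valence 4) → 0 H
  atom 9: O, bond orders sum to 1 (valence 2) → 1 H
  atom 10: O, bond orders sum to 2 (valence 2) → 0 H
  atom 11: C, bond orders sum to 4 (valence 4) → 0 H
  atom 12: O, bond orders sum to 2 (valence 2) → 0 H
  atom 13: C, bond orders sum to 1 (valence 4) → 3 H
  atom 14: C, bond orders sum to 4 (valence 4) → 0 H
  atom 15: C, bond orders sum to 1 (valence 4) → 3 H
Total hydrogens: 11.

11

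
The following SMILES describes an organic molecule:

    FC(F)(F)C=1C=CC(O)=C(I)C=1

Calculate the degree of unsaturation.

4

Molecular formula: C7H4F3IO.
DoU = (2C + 2 + N − H − X) / 2, where X is the halogen count and O/S are ignored.
    = (2·7 + 2 + 0 − 4 − 4) / 2 = 8 / 2 = 4.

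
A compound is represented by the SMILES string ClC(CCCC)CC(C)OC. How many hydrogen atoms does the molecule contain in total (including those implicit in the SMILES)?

19

Walk through each heavy atom and fill implicit hydrogens from standard valence (C 4, N 3, O 2, S 2, halogen 1):
  atom 1: Cl (halogen, monovalent) → 0 H
  atom 2: C, bond orders sum to 3 (valence 4) → 1 H
  atom 3: C, bond orders sum to 2 (valence 4) → 2 H
  atom 4: C, bond orders sum to 2 (valence 4) → 2 H
  atom 5: C, bond orders sum to 2 (valence 4) → 2 H
  atom 6: C, bond orders sum to 1 (valence 4) → 3 H
  atom 7: C, bond orders sum to 2 (valence 4) → 2 H
  atom 8: C, bond orders sum to 3 (valence 4) → 1 H
  atom 9: C, bond orders sum to 1 (valence 4) → 3 H
  atom 10: O, bond orders sum to 2 (valence 2) → 0 H
  atom 11: C, bond orders sum to 1 (valence 4) → 3 H
Total hydrogens: 19.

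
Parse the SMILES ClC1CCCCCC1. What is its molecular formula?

C7H13Cl

Walk through each heavy atom and fill implicit hydrogens from standard valence (C 4, N 3, O 2, S 2, halogen 1):
  atom 1: Cl (halogen, monovalent) → 0 H
  atom 2: C, bond orders sum to 3 (valence 4) → 1 H
  atom 3: C, bond orders sum to 2 (valence 4) → 2 H
  atom 4: C, bond orders sum to 2 (valence 4) → 2 H
  atom 5: C, bond orders sum to 2 (valence 4) → 2 H
  atom 6: C, bond orders sum to 2 (valence 4) → 2 H
  atom 7: C, bond orders sum to 2 (valence 4) → 2 H
  atom 8: C, bond orders sum to 2 (valence 4) → 2 H
Totals → C:7, H:13, Cl:1.
In Hill order: C7H13Cl.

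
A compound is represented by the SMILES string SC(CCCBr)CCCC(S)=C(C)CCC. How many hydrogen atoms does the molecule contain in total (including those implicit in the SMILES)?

25

Walk through each heavy atom and fill implicit hydrogens from standard valence (C 4, N 3, O 2, S 2, halogen 1):
  atom 1: S, bond orders sum to 1 (valence 2) → 1 H
  atom 2: C, bond orders sum to 3 (valence 4) → 1 H
  atom 3: C, bond orders sum to 2 (valence 4) → 2 H
  atom 4: C, bond orders sum to 2 (valence 4) → 2 H
  atom 5: C, bond orders sum to 2 (valence 4) → 2 H
  atom 6: Br (halogen, monovalent) → 0 H
  atom 7: C, bond orders sum to 2 (valence 4) → 2 H
  atom 8: C, bond orders sum to 2 (valence 4) → 2 H
  atom 9: C, bond orders sum to 2 (valence 4) → 2 H
  atom 10: C, bond orders sum to 4 (valence 4) → 0 H
  atom 11: S, bond orders sum to 1 (valence 2) → 1 H
  atom 12: C, bond orders sum to 4 (valence 4) → 0 H
  atom 13: C, bond orders sum to 1 (valence 4) → 3 H
  atom 14: C, bond orders sum to 2 (valence 4) → 2 H
  atom 15: C, bond orders sum to 2 (valence 4) → 2 H
  atom 16: C, bond orders sum to 1 (valence 4) → 3 H
Total hydrogens: 25.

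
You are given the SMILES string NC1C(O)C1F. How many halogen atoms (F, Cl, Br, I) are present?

Halogen atoms appear at heavy-atom position 6 (1×F).
Other groups present: 1 hydroxyl, 1 primary amine.
Halogen count: 1.

1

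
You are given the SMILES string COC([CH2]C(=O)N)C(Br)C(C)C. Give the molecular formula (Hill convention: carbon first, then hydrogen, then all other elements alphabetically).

Walk through each heavy atom and fill implicit hydrogens from standard valence (C 4, N 3, O 2, S 2, halogen 1):
  atom 1: C, bond orders sum to 1 (valence 4) → 3 H
  atom 2: O, bond orders sum to 2 (valence 2) → 0 H
  atom 3: C, bond orders sum to 3 (valence 4) → 1 H
  atom 4: C with explicit H count 2
  atom 5: C, bond orders sum to 4 (valence 4) → 0 H
  atom 6: O, bond orders sum to 2 (valence 2) → 0 H
  atom 7: N, bond orders sum to 1 (valence 3) → 2 H
  atom 8: C, bond orders sum to 3 (valence 4) → 1 H
  atom 9: Br (halogen, monovalent) → 0 H
  atom 10: C, bond orders sum to 3 (valence 4) → 1 H
  atom 11: C, bond orders sum to 1 (valence 4) → 3 H
  atom 12: C, bond orders sum to 1 (valence 4) → 3 H
Totals → C:8, H:16, Br:1, N:1, O:2.
In Hill order: C8H16BrNO2.

C8H16BrNO2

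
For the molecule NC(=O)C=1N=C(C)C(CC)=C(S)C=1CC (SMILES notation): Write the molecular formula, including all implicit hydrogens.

C11H16N2OS

Walk through each heavy atom and fill implicit hydrogens from standard valence (C 4, N 3, O 2, S 2, halogen 1):
  atom 1: N, bond orders sum to 1 (valence 3) → 2 H
  atom 2: C, bond orders sum to 4 (valence 4) → 0 H
  atom 3: O, bond orders sum to 2 (valence 2) → 0 H
  atom 4: C, bond orders sum to 4 (valence 4) → 0 H
  atom 5: N, bond orders sum to 3 (valence 3) → 0 H
  atom 6: C, bond orders sum to 4 (valence 4) → 0 H
  atom 7: C, bond orders sum to 1 (valence 4) → 3 H
  atom 8: C, bond orders sum to 4 (valence 4) → 0 H
  atom 9: C, bond orders sum to 2 (valence 4) → 2 H
  atom 10: C, bond orders sum to 1 (valence 4) → 3 H
  atom 11: C, bond orders sum to 4 (valence 4) → 0 H
  atom 12: S, bond orders sum to 1 (valence 2) → 1 H
  atom 13: C, bond orders sum to 4 (valence 4) → 0 H
  atom 14: C, bond orders sum to 2 (valence 4) → 2 H
  atom 15: C, bond orders sum to 1 (valence 4) → 3 H
Totals → C:11, H:16, N:2, O:1, S:1.
In Hill order: C11H16N2OS.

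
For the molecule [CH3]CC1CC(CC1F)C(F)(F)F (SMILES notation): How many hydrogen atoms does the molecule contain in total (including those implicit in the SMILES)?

Walk through each heavy atom and fill implicit hydrogens from standard valence (C 4, N 3, O 2, S 2, halogen 1):
  atom 1: C with explicit H count 3
  atom 2: C, bond orders sum to 2 (valence 4) → 2 H
  atom 3: C, bond orders sum to 3 (valence 4) → 1 H
  atom 4: C, bond orders sum to 2 (valence 4) → 2 H
  atom 5: C, bond orders sum to 3 (valence 4) → 1 H
  atom 6: C, bond orders sum to 2 (valence 4) → 2 H
  atom 7: C, bond orders sum to 3 (valence 4) → 1 H
  atom 8: F (halogen, monovalent) → 0 H
  atom 9: C, bond orders sum to 4 (valence 4) → 0 H
  atom 10: F (halogen, monovalent) → 0 H
  atom 11: F (halogen, monovalent) → 0 H
  atom 12: F (halogen, monovalent) → 0 H
Total hydrogens: 12.

12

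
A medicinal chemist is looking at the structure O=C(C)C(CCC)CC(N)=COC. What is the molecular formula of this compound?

C10H19NO2

Walk through each heavy atom and fill implicit hydrogens from standard valence (C 4, N 3, O 2, S 2, halogen 1):
  atom 1: O, bond orders sum to 2 (valence 2) → 0 H
  atom 2: C, bond orders sum to 4 (valence 4) → 0 H
  atom 3: C, bond orders sum to 1 (valence 4) → 3 H
  atom 4: C, bond orders sum to 3 (valence 4) → 1 H
  atom 5: C, bond orders sum to 2 (valence 4) → 2 H
  atom 6: C, bond orders sum to 2 (valence 4) → 2 H
  atom 7: C, bond orders sum to 1 (valence 4) → 3 H
  atom 8: C, bond orders sum to 2 (valence 4) → 2 H
  atom 9: C, bond orders sum to 4 (valence 4) → 0 H
  atom 10: N, bond orders sum to 1 (valence 3) → 2 H
  atom 11: C, bond orders sum to 3 (valence 4) → 1 H
  atom 12: O, bond orders sum to 2 (valence 2) → 0 H
  atom 13: C, bond orders sum to 1 (valence 4) → 3 H
Totals → C:10, H:19, N:1, O:2.
In Hill order: C10H19NO2.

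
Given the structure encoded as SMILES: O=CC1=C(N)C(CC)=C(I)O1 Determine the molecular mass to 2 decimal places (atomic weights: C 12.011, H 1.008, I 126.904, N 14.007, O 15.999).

First, the molecular formula is C7H8INO2 (counting implicit H from valence).
  C: 7 × 12.011 = 84.077
  H: 8 × 1.008 = 8.064
  I: 1 × 126.904 = 126.904
  N: 1 × 14.007 = 14.007
  O: 2 × 15.999 = 31.998
Sum: 7×12.011 + 8×1.008 + 1×126.904 + 1×14.007 + 2×15.999 = 265.050 → 265.05 g/mol.

265.05 g/mol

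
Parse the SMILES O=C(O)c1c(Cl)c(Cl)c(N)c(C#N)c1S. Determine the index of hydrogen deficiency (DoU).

Molecular formula: C8H4Cl2N2O2S.
DoU = (2C + 2 + N − H − X) / 2, where X is the halogen count and O/S are ignored.
    = (2·8 + 2 + 2 − 4 − 2) / 2 = 14 / 2 = 7.

7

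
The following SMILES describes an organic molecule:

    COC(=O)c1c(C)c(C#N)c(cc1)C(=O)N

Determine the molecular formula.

Walk through each heavy atom and fill implicit hydrogens from standard valence (C 4, N 3, O 2, S 2, halogen 1); for lowercase aromatic atoms, an aromatic c carries 1 H when it has two neighbours and 0 H with three, and aromatic n carries 0 H:
  atom 1: C, bond orders sum to 1 (valence 4) → 3 H
  atom 2: O, bond orders sum to 2 (valence 2) → 0 H
  atom 3: C, bond orders sum to 4 (valence 4) → 0 H
  atom 4: O, bond orders sum to 2 (valence 2) → 0 H
  atom 5: aromatic c, 3 neighbours → 0 H
  atom 6: aromatic c, 3 neighbours → 0 H
  atom 7: C, bond orders sum to 1 (valence 4) → 3 H
  atom 8: aromatic c, 3 neighbours → 0 H
  atom 9: C, bond orders sum to 4 (valence 4) → 0 H
  atom 10: N, bond orders sum to 3 (valence 3) → 0 H
  atom 11: aromatic c, 3 neighbours → 0 H
  atom 12: aromatic c, 2 neighbours → 1 H
  atom 13: aromatic c, 2 neighbours → 1 H
  atom 14: C, bond orders sum to 4 (valence 4) → 0 H
  atom 15: O, bond orders sum to 2 (valence 2) → 0 H
  atom 16: N, bond orders sum to 1 (valence 3) → 2 H
Totals → C:11, H:10, N:2, O:3.

C11H10N2O3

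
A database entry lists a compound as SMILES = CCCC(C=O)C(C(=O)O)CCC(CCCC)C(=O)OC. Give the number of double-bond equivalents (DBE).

Molecular formula: C16H28O5.
DoU = (2C + 2 + N − H − X) / 2, where X is the halogen count and O/S are ignored.
    = (2·16 + 2 + 0 − 28 − 0) / 2 = 6 / 2 = 3.

3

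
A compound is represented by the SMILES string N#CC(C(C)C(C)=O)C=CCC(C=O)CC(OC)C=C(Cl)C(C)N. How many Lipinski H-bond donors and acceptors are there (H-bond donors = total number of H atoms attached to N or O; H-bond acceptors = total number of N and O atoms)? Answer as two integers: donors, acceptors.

Donors: find every N or O and count the H atoms it carries.
  atom 1 (N): bond orders sum to 3 → 0 H
  atom 8 (O): bond orders sum to 2 → 0 H
  atom 14 (O): bond orders sum to 2 → 0 H
  atom 17 (O): bond orders sum to 2 → 0 H
  atom 24 (N): bond orders sum to 1 → 2 H
Lipinski HBD = 2.
Acceptors: N atoms = 2, O atoms = 3 → HBA = 5.

2, 5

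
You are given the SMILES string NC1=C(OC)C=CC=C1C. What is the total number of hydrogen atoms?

Walk through each heavy atom and fill implicit hydrogens from standard valence (C 4, N 3, O 2, S 2, halogen 1):
  atom 1: N, bond orders sum to 1 (valence 3) → 2 H
  atom 2: C, bond orders sum to 4 (valence 4) → 0 H
  atom 3: C, bond orders sum to 4 (valence 4) → 0 H
  atom 4: O, bond orders sum to 2 (valence 2) → 0 H
  atom 5: C, bond orders sum to 1 (valence 4) → 3 H
  atom 6: C, bond orders sum to 3 (valence 4) → 1 H
  atom 7: C, bond orders sum to 3 (valence 4) → 1 H
  atom 8: C, bond orders sum to 3 (valence 4) → 1 H
  atom 9: C, bond orders sum to 4 (valence 4) → 0 H
  atom 10: C, bond orders sum to 1 (valence 4) → 3 H
Total hydrogens: 11.

11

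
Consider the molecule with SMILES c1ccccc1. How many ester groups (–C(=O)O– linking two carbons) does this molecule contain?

0

Scan the SMILES for the ester motif — none present.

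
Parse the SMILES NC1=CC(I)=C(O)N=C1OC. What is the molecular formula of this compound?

Walk through each heavy atom and fill implicit hydrogens from standard valence (C 4, N 3, O 2, S 2, halogen 1):
  atom 1: N, bond orders sum to 1 (valence 3) → 2 H
  atom 2: C, bond orders sum to 4 (valence 4) → 0 H
  atom 3: C, bond orders sum to 3 (valence 4) → 1 H
  atom 4: C, bond orders sum to 4 (valence 4) → 0 H
  atom 5: I (halogen, monovalent) → 0 H
  atom 6: C, bond orders sum to 4 (valence 4) → 0 H
  atom 7: O, bond orders sum to 1 (valence 2) → 1 H
  atom 8: N, bond orders sum to 3 (valence 3) → 0 H
  atom 9: C, bond orders sum to 4 (valence 4) → 0 H
  atom 10: O, bond orders sum to 2 (valence 2) → 0 H
  atom 11: C, bond orders sum to 1 (valence 4) → 3 H
Totals → C:6, H:7, I:1, N:2, O:2.
In Hill order: C6H7IN2O2.

C6H7IN2O2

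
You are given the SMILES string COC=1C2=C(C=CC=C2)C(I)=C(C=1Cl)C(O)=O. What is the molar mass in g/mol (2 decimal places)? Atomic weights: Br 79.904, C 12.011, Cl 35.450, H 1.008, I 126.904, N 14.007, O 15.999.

First, the molecular formula is C12H8ClIO3 (counting implicit H from valence).
  C: 12 × 12.011 = 144.132
  Cl: 1 × 35.450 = 35.450
  H: 8 × 1.008 = 8.064
  I: 1 × 126.904 = 126.904
  O: 3 × 15.999 = 47.997
Sum: 12×12.011 + 1×35.450 + 8×1.008 + 1×126.904 + 3×15.999 = 362.547 → 362.55 g/mol.

362.55 g/mol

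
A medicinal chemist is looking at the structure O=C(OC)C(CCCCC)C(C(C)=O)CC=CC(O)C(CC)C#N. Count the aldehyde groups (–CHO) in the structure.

0

Scan the SMILES for the aldehyde motif — none present.
Groups that are present: 1 alkene, 1 ester, 1 hydroxyl, 1 ketone, 1 nitrile.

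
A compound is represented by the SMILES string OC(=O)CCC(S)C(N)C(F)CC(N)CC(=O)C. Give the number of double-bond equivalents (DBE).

Molecular formula: C11H21FN2O3S.
DoU = (2C + 2 + N − H − X) / 2, where X is the halogen count and O/S are ignored.
    = (2·11 + 2 + 2 − 21 − 1) / 2 = 4 / 2 = 2.

2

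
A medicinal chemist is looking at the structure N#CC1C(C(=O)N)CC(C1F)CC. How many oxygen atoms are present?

1

Scan the SMILES for O atoms (remember two-letter symbols like Cl and Br are single atoms).
Oxygen count: 1.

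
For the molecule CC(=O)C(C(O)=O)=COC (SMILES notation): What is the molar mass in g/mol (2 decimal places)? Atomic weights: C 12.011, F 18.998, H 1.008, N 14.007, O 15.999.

144.13 g/mol

First, the molecular formula is C6H8O4 (counting implicit H from valence).
  C: 6 × 12.011 = 72.066
  H: 8 × 1.008 = 8.064
  O: 4 × 15.999 = 63.996
Sum: 6×12.011 + 8×1.008 + 4×15.999 = 144.126 → 144.13 g/mol.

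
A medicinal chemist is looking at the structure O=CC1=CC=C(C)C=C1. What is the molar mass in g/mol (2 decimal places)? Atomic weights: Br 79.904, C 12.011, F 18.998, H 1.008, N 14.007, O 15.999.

120.15 g/mol

First, the molecular formula is C8H8O (counting implicit H from valence).
  C: 8 × 12.011 = 96.088
  H: 8 × 1.008 = 8.064
  O: 1 × 15.999 = 15.999
Sum: 8×12.011 + 8×1.008 + 1×15.999 = 120.151 → 120.15 g/mol.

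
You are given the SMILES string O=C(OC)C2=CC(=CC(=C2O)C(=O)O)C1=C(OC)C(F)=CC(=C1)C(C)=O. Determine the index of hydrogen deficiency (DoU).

Degree of unsaturation = (number of rings) + (number of π bonds).
Ring closures in the SMILES: 2.
π bonds: 9 double bonds (each 1 DoU) → 9 DoU from unsaturation.
Total DoU = 2 + 9 = 11.

11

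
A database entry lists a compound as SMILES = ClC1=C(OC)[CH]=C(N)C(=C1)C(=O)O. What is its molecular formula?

Walk through each heavy atom and fill implicit hydrogens from standard valence (C 4, N 3, O 2, S 2, halogen 1):
  atom 1: Cl (halogen, monovalent) → 0 H
  atom 2: C, bond orders sum to 4 (valence 4) → 0 H
  atom 3: C, bond orders sum to 4 (valence 4) → 0 H
  atom 4: O, bond orders sum to 2 (valence 2) → 0 H
  atom 5: C, bond orders sum to 1 (valence 4) → 3 H
  atom 6: C with explicit H count 1
  atom 7: C, bond orders sum to 4 (valence 4) → 0 H
  atom 8: N, bond orders sum to 1 (valence 3) → 2 H
  atom 9: C, bond orders sum to 4 (valence 4) → 0 H
  atom 10: C, bond orders sum to 3 (valence 4) → 1 H
  atom 11: C, bond orders sum to 4 (valence 4) → 0 H
  atom 12: O, bond orders sum to 2 (valence 2) → 0 H
  atom 13: O, bond orders sum to 1 (valence 2) → 1 H
Totals → C:8, H:8, Cl:1, N:1, O:3.
In Hill order: C8H8ClNO3.

C8H8ClNO3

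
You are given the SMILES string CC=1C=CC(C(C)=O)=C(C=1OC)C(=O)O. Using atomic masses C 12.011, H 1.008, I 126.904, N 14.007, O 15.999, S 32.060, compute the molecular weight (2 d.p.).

208.21 g/mol

First, the molecular formula is C11H12O4 (counting implicit H from valence).
  C: 11 × 12.011 = 132.121
  H: 12 × 1.008 = 12.096
  O: 4 × 15.999 = 63.996
Sum: 11×12.011 + 12×1.008 + 4×15.999 = 208.213 → 208.21 g/mol.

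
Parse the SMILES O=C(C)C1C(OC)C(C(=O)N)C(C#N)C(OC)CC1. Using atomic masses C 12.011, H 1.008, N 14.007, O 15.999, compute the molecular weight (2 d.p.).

268.31 g/mol

First, the molecular formula is C13H20N2O4 (counting implicit H from valence).
  C: 13 × 12.011 = 156.143
  H: 20 × 1.008 = 20.160
  N: 2 × 14.007 = 28.014
  O: 4 × 15.999 = 63.996
Sum: 13×12.011 + 20×1.008 + 2×14.007 + 4×15.999 = 268.313 → 268.31 g/mol.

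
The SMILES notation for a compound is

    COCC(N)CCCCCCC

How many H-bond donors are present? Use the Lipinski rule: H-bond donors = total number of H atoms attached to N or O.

Donors: find every N or O and count the H atoms it carries.
  atom 2 (O): bond orders sum to 2 → 0 H
  atom 5 (N): bond orders sum to 1 → 2 H
Lipinski HBD = 2.

2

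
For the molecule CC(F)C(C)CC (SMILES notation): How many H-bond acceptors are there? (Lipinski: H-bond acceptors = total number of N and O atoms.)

N atoms: 0; O atoms: 0.
Lipinski HBA = 0 + 0 = 0.

0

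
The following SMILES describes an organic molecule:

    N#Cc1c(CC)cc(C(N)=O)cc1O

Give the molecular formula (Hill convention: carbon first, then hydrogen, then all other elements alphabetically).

C10H10N2O2

Walk through each heavy atom and fill implicit hydrogens from standard valence (C 4, N 3, O 2, S 2, halogen 1); for lowercase aromatic atoms, an aromatic c carries 1 H when it has two neighbours and 0 H with three, and aromatic n carries 0 H:
  atom 1: N, bond orders sum to 3 (valence 3) → 0 H
  atom 2: C, bond orders sum to 4 (valence 4) → 0 H
  atom 3: aromatic c, 3 neighbours → 0 H
  atom 4: aromatic c, 3 neighbours → 0 H
  atom 5: C, bond orders sum to 2 (valence 4) → 2 H
  atom 6: C, bond orders sum to 1 (valence 4) → 3 H
  atom 7: aromatic c, 2 neighbours → 1 H
  atom 8: aromatic c, 3 neighbours → 0 H
  atom 9: C, bond orders sum to 4 (valence 4) → 0 H
  atom 10: N, bond orders sum to 1 (valence 3) → 2 H
  atom 11: O, bond orders sum to 2 (valence 2) → 0 H
  atom 12: aromatic c, 2 neighbours → 1 H
  atom 13: aromatic c, 3 neighbours → 0 H
  atom 14: O, bond orders sum to 1 (valence 2) → 1 H
Totals → C:10, H:10, N:2, O:2.
In Hill order: C10H10N2O2.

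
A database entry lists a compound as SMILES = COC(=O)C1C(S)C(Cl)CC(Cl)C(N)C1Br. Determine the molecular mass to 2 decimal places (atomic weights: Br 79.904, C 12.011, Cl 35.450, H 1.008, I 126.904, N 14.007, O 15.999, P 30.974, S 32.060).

First, the molecular formula is C9H14BrCl2NO2S (counting implicit H from valence).
  Br: 1 × 79.904 = 79.904
  C: 9 × 12.011 = 108.099
  Cl: 2 × 35.450 = 70.900
  H: 14 × 1.008 = 14.112
  N: 1 × 14.007 = 14.007
  O: 2 × 15.999 = 31.998
  S: 1 × 32.060 = 32.060
Sum: 1×79.904 + 9×12.011 + 2×35.450 + 14×1.008 + 1×14.007 + 2×15.999 + 1×32.060 = 351.080 → 351.08 g/mol.

351.08 g/mol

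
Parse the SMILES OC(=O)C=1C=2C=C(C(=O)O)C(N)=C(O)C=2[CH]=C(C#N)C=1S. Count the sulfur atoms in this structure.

Scan the SMILES for S atoms (remember two-letter symbols like Cl and Br are single atoms).
Sulfur count: 1.

1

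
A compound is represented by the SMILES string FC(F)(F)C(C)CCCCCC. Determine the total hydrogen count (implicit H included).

17

Walk through each heavy atom and fill implicit hydrogens from standard valence (C 4, N 3, O 2, S 2, halogen 1):
  atom 1: F (halogen, monovalent) → 0 H
  atom 2: C, bond orders sum to 4 (valence 4) → 0 H
  atom 3: F (halogen, monovalent) → 0 H
  atom 4: F (halogen, monovalent) → 0 H
  atom 5: C, bond orders sum to 3 (valence 4) → 1 H
  atom 6: C, bond orders sum to 1 (valence 4) → 3 H
  atom 7: C, bond orders sum to 2 (valence 4) → 2 H
  atom 8: C, bond orders sum to 2 (valence 4) → 2 H
  atom 9: C, bond orders sum to 2 (valence 4) → 2 H
  atom 10: C, bond orders sum to 2 (valence 4) → 2 H
  atom 11: C, bond orders sum to 2 (valence 4) → 2 H
  atom 12: C, bond orders sum to 1 (valence 4) → 3 H
Total hydrogens: 17.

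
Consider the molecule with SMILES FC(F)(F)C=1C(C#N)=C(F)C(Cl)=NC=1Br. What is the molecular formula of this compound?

Walk through each heavy atom and fill implicit hydrogens from standard valence (C 4, N 3, O 2, S 2, halogen 1):
  atom 1: F (halogen, monovalent) → 0 H
  atom 2: C, bond orders sum to 4 (valence 4) → 0 H
  atom 3: F (halogen, monovalent) → 0 H
  atom 4: F (halogen, monovalent) → 0 H
  atom 5: C, bond orders sum to 4 (valence 4) → 0 H
  atom 6: C, bond orders sum to 4 (valence 4) → 0 H
  atom 7: C, bond orders sum to 4 (valence 4) → 0 H
  atom 8: N, bond orders sum to 3 (valence 3) → 0 H
  atom 9: C, bond orders sum to 4 (valence 4) → 0 H
  atom 10: F (halogen, monovalent) → 0 H
  atom 11: C, bond orders sum to 4 (valence 4) → 0 H
  atom 12: Cl (halogen, monovalent) → 0 H
  atom 13: N, bond orders sum to 3 (valence 3) → 0 H
  atom 14: C, bond orders sum to 4 (valence 4) → 0 H
  atom 15: Br (halogen, monovalent) → 0 H
Totals → C:7, Br:1, Cl:1, F:4, N:2.

C7BrClF4N2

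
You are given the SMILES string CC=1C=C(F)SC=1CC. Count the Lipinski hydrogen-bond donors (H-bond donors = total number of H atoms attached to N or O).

0

Donors: find every N or O and count the H atoms it carries.
  (no N or O atoms present)
Lipinski HBD = 0.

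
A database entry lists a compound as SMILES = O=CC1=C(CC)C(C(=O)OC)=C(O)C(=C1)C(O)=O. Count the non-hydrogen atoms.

Every atom symbol written in the SMILES (organic subset) is one heavy atom; implicit H are not written.
Heavy atoms by element → C:12, O:6.
Total: 18.

18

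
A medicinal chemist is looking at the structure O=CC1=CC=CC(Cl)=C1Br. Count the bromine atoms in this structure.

Scan the SMILES for Br atoms (remember two-letter symbols like Cl and Br are single atoms).
Bromine count: 1.

1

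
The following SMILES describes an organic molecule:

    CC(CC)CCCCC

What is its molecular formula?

Walk through each heavy atom and fill implicit hydrogens from standard valence (C 4, N 3, O 2, S 2, halogen 1):
  atom 1: C, bond orders sum to 1 (valence 4) → 3 H
  atom 2: C, bond orders sum to 3 (valence 4) → 1 H
  atom 3: C, bond orders sum to 2 (valence 4) → 2 H
  atom 4: C, bond orders sum to 1 (valence 4) → 3 H
  atom 5: C, bond orders sum to 2 (valence 4) → 2 H
  atom 6: C, bond orders sum to 2 (valence 4) → 2 H
  atom 7: C, bond orders sum to 2 (valence 4) → 2 H
  atom 8: C, bond orders sum to 2 (valence 4) → 2 H
  atom 9: C, bond orders sum to 1 (valence 4) → 3 H
Totals → C:9, H:20.

C9H20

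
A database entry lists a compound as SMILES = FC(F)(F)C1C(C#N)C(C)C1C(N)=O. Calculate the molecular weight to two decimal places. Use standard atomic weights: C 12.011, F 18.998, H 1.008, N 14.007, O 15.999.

206.17 g/mol

First, the molecular formula is C8H9F3N2O (counting implicit H from valence).
  C: 8 × 12.011 = 96.088
  F: 3 × 18.998 = 56.994
  H: 9 × 1.008 = 9.072
  N: 2 × 14.007 = 28.014
  O: 1 × 15.999 = 15.999
Sum: 8×12.011 + 3×18.998 + 9×1.008 + 2×14.007 + 1×15.999 = 206.167 → 206.17 g/mol.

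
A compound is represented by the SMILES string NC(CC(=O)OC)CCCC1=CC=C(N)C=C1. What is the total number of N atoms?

Scan the SMILES for N atoms (remember two-letter symbols like Cl and Br are single atoms).
Nitrogen count: 2.

2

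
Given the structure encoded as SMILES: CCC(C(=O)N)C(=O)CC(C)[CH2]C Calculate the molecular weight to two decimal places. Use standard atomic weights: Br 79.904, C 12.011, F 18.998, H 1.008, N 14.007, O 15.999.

First, the molecular formula is C10H19NO2 (counting implicit H from valence).
  C: 10 × 12.011 = 120.110
  H: 19 × 1.008 = 19.152
  N: 1 × 14.007 = 14.007
  O: 2 × 15.999 = 31.998
Sum: 10×12.011 + 19×1.008 + 1×14.007 + 2×15.999 = 185.267 → 185.27 g/mol.

185.27 g/mol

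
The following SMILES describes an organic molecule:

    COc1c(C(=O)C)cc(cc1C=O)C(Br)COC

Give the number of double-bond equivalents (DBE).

Molecular formula: C13H15BrO4.
DoU = (2C + 2 + N − H − X) / 2, where X is the halogen count and O/S are ignored.
    = (2·13 + 2 + 0 − 15 − 1) / 2 = 12 / 2 = 6.

6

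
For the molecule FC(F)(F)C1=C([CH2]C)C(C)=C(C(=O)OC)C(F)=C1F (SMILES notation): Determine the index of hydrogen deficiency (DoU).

Degree of unsaturation = (number of rings) + (number of π bonds).
Ring closures in the SMILES: 1.
π bonds: 4 double bonds (each 1 DoU) → 4 DoU from unsaturation.
Total DoU = 1 + 4 = 5.

5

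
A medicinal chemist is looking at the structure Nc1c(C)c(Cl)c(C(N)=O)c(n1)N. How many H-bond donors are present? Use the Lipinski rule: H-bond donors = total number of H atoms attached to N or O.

Donors: find every N or O and count the H atoms it carries.
  atom 1 (N): bond orders sum to 1 → 2 H
  atom 9 (N): bond orders sum to 1 → 2 H
  atom 10 (O): bond orders sum to 2 → 0 H
  atom 12 (N): bond orders sum to 3 → 0 H
  atom 13 (N): bond orders sum to 1 → 2 H
Lipinski HBD = 6.

6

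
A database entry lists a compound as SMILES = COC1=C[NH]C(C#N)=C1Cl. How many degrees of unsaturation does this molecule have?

Molecular formula: C6H5ClN2O.
DoU = (2C + 2 + N − H − X) / 2, where X is the halogen count and O/S are ignored.
    = (2·6 + 2 + 2 − 5 − 1) / 2 = 10 / 2 = 5.

5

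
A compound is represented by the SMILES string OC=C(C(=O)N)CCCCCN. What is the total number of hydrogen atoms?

16

Walk through each heavy atom and fill implicit hydrogens from standard valence (C 4, N 3, O 2, S 2, halogen 1):
  atom 1: O, bond orders sum to 1 (valence 2) → 1 H
  atom 2: C, bond orders sum to 3 (valence 4) → 1 H
  atom 3: C, bond orders sum to 4 (valence 4) → 0 H
  atom 4: C, bond orders sum to 4 (valence 4) → 0 H
  atom 5: O, bond orders sum to 2 (valence 2) → 0 H
  atom 6: N, bond orders sum to 1 (valence 3) → 2 H
  atom 7: C, bond orders sum to 2 (valence 4) → 2 H
  atom 8: C, bond orders sum to 2 (valence 4) → 2 H
  atom 9: C, bond orders sum to 2 (valence 4) → 2 H
  atom 10: C, bond orders sum to 2 (valence 4) → 2 H
  atom 11: C, bond orders sum to 2 (valence 4) → 2 H
  atom 12: N, bond orders sum to 1 (valence 3) → 2 H
Total hydrogens: 16.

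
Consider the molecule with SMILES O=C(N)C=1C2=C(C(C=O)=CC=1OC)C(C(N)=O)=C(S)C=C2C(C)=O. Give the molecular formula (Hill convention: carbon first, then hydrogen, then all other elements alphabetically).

Walk through each heavy atom and fill implicit hydrogens from standard valence (C 4, N 3, O 2, S 2, halogen 1):
  atom 1: O, bond orders sum to 2 (valence 2) → 0 H
  atom 2: C, bond orders sum to 4 (valence 4) → 0 H
  atom 3: N, bond orders sum to 1 (valence 3) → 2 H
  atom 4: C, bond orders sum to 4 (valence 4) → 0 H
  atom 5: C, bond orders sum to 4 (valence 4) → 0 H
  atom 6: C, bond orders sum to 4 (valence 4) → 0 H
  atom 7: C, bond orders sum to 4 (valence 4) → 0 H
  atom 8: C, bond orders sum to 3 (valence 4) → 1 H
  atom 9: O, bond orders sum to 2 (valence 2) → 0 H
  atom 10: C, bond orders sum to 3 (valence 4) → 1 H
  atom 11: C, bond orders sum to 4 (valence 4) → 0 H
  atom 12: O, bond orders sum to 2 (valence 2) → 0 H
  atom 13: C, bond orders sum to 1 (valence 4) → 3 H
  atom 14: C, bond orders sum to 4 (valence 4) → 0 H
  atom 15: C, bond orders sum to 4 (valence 4) → 0 H
  atom 16: N, bond orders sum to 1 (valence 3) → 2 H
  atom 17: O, bond orders sum to 2 (valence 2) → 0 H
  atom 18: C, bond orders sum to 4 (valence 4) → 0 H
  atom 19: S, bond orders sum to 1 (valence 2) → 1 H
  atom 20: C, bond orders sum to 3 (valence 4) → 1 H
  atom 21: C, bond orders sum to 4 (valence 4) → 0 H
  atom 22: C, bond orders sum to 4 (valence 4) → 0 H
  atom 23: C, bond orders sum to 1 (valence 4) → 3 H
  atom 24: O, bond orders sum to 2 (valence 2) → 0 H
Totals → C:16, H:14, N:2, O:5, S:1.

C16H14N2O5S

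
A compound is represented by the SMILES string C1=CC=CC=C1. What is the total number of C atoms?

6

Count every carbon token in the SMILES (each C, including those in ring-closure positions and inside branches).
Carbon count: 6.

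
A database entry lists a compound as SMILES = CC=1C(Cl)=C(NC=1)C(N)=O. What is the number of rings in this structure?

1

In SMILES, each pair of matching ring-closure digits denotes one ring-closing bond; the number of such bonds equals the number of independent rings.
Ring-closure bonds here: 1.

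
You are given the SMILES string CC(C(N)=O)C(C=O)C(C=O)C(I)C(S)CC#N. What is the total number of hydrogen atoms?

Walk through each heavy atom and fill implicit hydrogens from standard valence (C 4, N 3, O 2, S 2, halogen 1):
  atom 1: C, bond orders sum to 1 (valence 4) → 3 H
  atom 2: C, bond orders sum to 3 (valence 4) → 1 H
  atom 3: C, bond orders sum to 4 (valence 4) → 0 H
  atom 4: N, bond orders sum to 1 (valence 3) → 2 H
  atom 5: O, bond orders sum to 2 (valence 2) → 0 H
  atom 6: C, bond orders sum to 3 (valence 4) → 1 H
  atom 7: C, bond orders sum to 3 (valence 4) → 1 H
  atom 8: O, bond orders sum to 2 (valence 2) → 0 H
  atom 9: C, bond orders sum to 3 (valence 4) → 1 H
  atom 10: C, bond orders sum to 3 (valence 4) → 1 H
  atom 11: O, bond orders sum to 2 (valence 2) → 0 H
  atom 12: C, bond orders sum to 3 (valence 4) → 1 H
  atom 13: I (halogen, monovalent) → 0 H
  atom 14: C, bond orders sum to 3 (valence 4) → 1 H
  atom 15: S, bond orders sum to 1 (valence 2) → 1 H
  atom 16: C, bond orders sum to 2 (valence 4) → 2 H
  atom 17: C, bond orders sum to 4 (valence 4) → 0 H
  atom 18: N, bond orders sum to 3 (valence 3) → 0 H
Total hydrogens: 15.

15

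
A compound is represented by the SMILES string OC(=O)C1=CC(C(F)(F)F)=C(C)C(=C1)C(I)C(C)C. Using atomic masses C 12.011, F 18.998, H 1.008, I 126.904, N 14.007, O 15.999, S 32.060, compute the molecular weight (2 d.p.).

First, the molecular formula is C13H14F3IO2 (counting implicit H from valence).
  C: 13 × 12.011 = 156.143
  F: 3 × 18.998 = 56.994
  H: 14 × 1.008 = 14.112
  I: 1 × 126.904 = 126.904
  O: 2 × 15.999 = 31.998
Sum: 13×12.011 + 3×18.998 + 14×1.008 + 1×126.904 + 2×15.999 = 386.151 → 386.15 g/mol.

386.15 g/mol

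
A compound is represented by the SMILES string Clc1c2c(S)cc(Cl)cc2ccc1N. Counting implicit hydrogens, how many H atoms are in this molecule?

7

Walk through each heavy atom and fill implicit hydrogens from standard valence (C 4, N 3, O 2, S 2, halogen 1); for lowercase aromatic atoms, an aromatic c carries 1 H when it has two neighbours and 0 H with three, and aromatic n carries 0 H:
  atom 1: Cl (halogen, monovalent) → 0 H
  atom 2: aromatic c, 3 neighbours → 0 H
  atom 3: aromatic c, 3 neighbours → 0 H
  atom 4: aromatic c, 3 neighbours → 0 H
  atom 5: S, bond orders sum to 1 (valence 2) → 1 H
  atom 6: aromatic c, 2 neighbours → 1 H
  atom 7: aromatic c, 3 neighbours → 0 H
  atom 8: Cl (halogen, monovalent) → 0 H
  atom 9: aromatic c, 2 neighbours → 1 H
  atom 10: aromatic c, 3 neighbours → 0 H
  atom 11: aromatic c, 2 neighbours → 1 H
  atom 12: aromatic c, 2 neighbours → 1 H
  atom 13: aromatic c, 3 neighbours → 0 H
  atom 14: N, bond orders sum to 1 (valence 3) → 2 H
Total hydrogens: 7.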